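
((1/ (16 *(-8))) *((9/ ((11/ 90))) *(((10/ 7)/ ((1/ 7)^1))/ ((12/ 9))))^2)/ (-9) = 264.76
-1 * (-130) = 130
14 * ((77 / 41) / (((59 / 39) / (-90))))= -3783780 / 2419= -1564.19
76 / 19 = 4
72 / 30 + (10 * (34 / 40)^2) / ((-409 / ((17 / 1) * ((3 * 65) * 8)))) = -953127 / 2045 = -466.08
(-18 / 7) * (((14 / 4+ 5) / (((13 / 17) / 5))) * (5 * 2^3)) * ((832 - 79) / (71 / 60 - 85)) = 23502636000 / 457639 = 51356.28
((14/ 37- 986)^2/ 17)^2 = 3265450053.98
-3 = -3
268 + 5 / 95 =5093 / 19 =268.05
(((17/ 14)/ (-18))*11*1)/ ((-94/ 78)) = 2431/ 3948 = 0.62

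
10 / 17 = 0.59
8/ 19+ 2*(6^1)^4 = 49256/ 19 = 2592.42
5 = 5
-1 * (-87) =87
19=19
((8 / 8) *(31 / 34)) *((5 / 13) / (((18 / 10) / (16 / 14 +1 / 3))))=24025 / 83538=0.29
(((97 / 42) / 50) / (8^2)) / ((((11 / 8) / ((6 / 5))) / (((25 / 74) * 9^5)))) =5727753 / 455840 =12.57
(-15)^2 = 225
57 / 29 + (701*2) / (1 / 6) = 244005 / 29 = 8413.97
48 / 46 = 24 / 23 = 1.04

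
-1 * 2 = -2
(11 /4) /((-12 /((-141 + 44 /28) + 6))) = 30.58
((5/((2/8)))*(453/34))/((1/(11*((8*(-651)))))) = -259514640/17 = -15265567.06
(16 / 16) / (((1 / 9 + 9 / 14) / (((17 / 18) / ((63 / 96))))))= 544 / 285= 1.91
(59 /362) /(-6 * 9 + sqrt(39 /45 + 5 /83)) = -1983285 /656897146 -59 * sqrt(1436730) /1313794292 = -0.00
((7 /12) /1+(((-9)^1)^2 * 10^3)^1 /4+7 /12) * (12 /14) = 121507 /7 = 17358.14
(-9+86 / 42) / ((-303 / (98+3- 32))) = 1.58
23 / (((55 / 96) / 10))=4416 / 11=401.45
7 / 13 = 0.54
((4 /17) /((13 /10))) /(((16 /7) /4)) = 0.32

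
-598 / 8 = -299 / 4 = -74.75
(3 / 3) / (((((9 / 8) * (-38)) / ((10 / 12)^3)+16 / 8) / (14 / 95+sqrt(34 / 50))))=-25 * sqrt(17) / 8984-175 / 85348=-0.01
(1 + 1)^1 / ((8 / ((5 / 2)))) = 5 / 8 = 0.62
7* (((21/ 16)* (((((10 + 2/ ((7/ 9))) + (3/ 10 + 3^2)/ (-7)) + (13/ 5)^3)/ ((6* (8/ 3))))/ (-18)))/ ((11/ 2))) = -117677/ 704000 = -0.17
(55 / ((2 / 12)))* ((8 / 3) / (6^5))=55 / 486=0.11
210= 210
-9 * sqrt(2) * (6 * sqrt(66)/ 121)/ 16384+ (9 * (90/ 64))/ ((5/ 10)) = 405/ 16-27 * sqrt(33)/ 495616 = 25.31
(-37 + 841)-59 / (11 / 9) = 8313 / 11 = 755.73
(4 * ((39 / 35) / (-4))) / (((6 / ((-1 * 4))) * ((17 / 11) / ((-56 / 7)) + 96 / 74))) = 84656 / 125825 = 0.67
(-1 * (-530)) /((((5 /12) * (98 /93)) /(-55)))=-3253140 /49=-66390.61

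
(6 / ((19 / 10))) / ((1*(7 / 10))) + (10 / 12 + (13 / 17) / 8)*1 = 295207 / 54264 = 5.44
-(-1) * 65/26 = 5/2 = 2.50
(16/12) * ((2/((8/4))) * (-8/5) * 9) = -96/5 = -19.20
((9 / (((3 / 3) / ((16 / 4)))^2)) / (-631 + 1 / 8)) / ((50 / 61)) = -35136 / 126175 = -0.28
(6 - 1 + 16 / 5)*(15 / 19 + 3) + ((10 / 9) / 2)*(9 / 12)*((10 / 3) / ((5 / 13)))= 59311 / 1710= 34.68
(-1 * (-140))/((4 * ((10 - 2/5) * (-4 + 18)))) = 25/96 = 0.26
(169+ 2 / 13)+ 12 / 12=2212 / 13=170.15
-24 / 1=-24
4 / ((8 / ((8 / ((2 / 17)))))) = 34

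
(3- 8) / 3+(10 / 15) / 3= -13 / 9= -1.44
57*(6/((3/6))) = 684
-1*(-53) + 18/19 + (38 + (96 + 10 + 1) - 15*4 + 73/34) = 91147/646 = 141.09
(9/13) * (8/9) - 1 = -5/13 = -0.38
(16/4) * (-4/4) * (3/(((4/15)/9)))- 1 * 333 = -738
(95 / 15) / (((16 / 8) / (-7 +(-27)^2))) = 2286.33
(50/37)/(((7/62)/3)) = 9300/259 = 35.91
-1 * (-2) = 2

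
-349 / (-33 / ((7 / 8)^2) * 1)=17101 / 2112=8.10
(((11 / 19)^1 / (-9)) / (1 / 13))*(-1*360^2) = 2059200 / 19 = 108378.95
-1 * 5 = -5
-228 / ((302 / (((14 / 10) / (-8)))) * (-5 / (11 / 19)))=-231 / 15100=-0.02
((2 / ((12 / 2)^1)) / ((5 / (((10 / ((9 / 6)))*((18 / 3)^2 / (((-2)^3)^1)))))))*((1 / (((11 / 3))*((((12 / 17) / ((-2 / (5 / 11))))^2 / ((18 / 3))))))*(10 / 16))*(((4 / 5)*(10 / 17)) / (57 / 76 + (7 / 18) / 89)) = -599148 / 12085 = -49.58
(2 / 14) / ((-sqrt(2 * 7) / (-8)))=4 * sqrt(14) / 49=0.31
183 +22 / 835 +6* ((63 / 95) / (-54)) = 2902544 / 15865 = 182.95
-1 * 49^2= -2401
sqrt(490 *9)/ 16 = 21 *sqrt(10)/ 16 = 4.15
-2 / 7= -0.29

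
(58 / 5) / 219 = 58 / 1095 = 0.05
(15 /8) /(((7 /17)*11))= 255 /616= 0.41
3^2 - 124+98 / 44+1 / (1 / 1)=-2459 / 22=-111.77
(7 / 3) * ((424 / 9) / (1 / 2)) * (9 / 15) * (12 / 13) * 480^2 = 364707840 / 13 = 28054449.23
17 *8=136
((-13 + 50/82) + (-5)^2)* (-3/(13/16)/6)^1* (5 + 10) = -62040/533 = -116.40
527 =527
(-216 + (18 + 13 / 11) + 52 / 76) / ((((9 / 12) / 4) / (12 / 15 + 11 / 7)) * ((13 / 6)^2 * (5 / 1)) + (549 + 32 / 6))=-217749504 / 617485693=-0.35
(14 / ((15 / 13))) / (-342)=-91 / 2565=-0.04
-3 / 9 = -0.33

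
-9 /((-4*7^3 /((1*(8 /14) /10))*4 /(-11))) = -99 /96040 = -0.00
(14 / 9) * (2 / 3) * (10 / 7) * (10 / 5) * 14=1120 / 27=41.48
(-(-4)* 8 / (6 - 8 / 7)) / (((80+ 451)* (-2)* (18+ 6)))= -7 / 27081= -0.00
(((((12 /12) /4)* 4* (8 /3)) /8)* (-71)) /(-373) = 0.06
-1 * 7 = -7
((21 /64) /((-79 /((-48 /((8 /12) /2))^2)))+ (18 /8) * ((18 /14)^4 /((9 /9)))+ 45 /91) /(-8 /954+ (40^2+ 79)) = -373954751325 /7899316247732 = -0.05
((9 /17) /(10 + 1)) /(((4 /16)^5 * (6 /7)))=10752 /187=57.50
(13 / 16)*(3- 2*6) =-117 / 16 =-7.31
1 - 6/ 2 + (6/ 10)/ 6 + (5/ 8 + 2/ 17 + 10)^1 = 6013/ 680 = 8.84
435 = 435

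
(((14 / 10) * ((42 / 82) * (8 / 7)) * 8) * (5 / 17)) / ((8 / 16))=2688 / 697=3.86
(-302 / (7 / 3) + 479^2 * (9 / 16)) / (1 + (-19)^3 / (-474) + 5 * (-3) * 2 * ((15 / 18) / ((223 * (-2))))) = 763183608237 / 91906304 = 8303.93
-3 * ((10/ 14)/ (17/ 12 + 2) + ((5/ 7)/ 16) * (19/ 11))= -6195/ 7216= -0.86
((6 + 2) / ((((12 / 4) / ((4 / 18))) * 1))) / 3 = 16 / 81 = 0.20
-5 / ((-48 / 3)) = 5 / 16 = 0.31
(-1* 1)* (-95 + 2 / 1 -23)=116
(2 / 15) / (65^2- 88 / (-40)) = 1 / 31704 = 0.00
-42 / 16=-21 / 8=-2.62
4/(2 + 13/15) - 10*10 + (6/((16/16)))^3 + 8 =5392/43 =125.40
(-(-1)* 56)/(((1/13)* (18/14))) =5096/9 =566.22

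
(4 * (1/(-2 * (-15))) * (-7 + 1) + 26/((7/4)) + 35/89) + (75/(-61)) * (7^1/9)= 7692254/570045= 13.49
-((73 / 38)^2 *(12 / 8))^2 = -255584169 / 8340544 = -30.64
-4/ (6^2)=-0.11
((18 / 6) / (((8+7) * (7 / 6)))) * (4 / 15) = 0.05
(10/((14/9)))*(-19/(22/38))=-16245/77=-210.97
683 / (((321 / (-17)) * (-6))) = 11611 / 1926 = 6.03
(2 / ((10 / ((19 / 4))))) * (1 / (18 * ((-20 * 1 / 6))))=-19 / 1200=-0.02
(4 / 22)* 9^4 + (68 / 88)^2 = 577657 / 484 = 1193.51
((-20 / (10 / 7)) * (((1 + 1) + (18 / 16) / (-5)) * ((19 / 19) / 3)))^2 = 247009 / 3600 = 68.61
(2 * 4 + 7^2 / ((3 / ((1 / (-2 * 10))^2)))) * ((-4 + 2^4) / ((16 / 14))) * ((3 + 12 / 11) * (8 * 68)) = 10334079 / 55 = 187892.35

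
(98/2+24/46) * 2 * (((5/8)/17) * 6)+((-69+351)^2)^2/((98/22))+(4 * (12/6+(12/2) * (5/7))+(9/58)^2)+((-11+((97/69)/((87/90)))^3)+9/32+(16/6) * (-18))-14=660566570726367067795/465289829984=1419688392.39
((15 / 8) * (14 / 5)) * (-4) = -21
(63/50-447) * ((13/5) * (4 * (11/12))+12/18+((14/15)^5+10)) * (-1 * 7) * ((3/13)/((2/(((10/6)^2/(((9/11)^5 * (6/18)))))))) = 10228745190467419/59787112500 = 171086.12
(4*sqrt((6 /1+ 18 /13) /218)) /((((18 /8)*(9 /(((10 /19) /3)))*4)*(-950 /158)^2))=199712*sqrt(4251) /295220791125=0.00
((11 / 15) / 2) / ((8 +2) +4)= 11 / 420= 0.03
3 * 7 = 21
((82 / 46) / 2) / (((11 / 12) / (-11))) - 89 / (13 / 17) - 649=-232048 / 299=-776.08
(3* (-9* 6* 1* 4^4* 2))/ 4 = -20736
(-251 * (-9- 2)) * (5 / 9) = 13805 / 9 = 1533.89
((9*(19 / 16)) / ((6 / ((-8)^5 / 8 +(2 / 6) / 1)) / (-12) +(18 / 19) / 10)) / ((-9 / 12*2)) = -22178035 / 295268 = -75.11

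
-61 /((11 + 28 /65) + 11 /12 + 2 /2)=-4.57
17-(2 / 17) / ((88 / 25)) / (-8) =101753 / 5984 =17.00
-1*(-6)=6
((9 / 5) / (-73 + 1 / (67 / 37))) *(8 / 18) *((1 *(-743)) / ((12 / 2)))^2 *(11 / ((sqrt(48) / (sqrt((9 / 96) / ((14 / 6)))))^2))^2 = -4475461243 / 311749509120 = -0.01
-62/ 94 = -31/ 47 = -0.66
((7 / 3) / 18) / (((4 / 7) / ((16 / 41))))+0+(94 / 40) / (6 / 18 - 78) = 300593 / 5158620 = 0.06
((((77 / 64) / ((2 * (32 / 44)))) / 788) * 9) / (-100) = -7623 / 80691200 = -0.00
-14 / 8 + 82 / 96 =-43 / 48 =-0.90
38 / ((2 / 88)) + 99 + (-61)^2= 5492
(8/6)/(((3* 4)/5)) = 0.56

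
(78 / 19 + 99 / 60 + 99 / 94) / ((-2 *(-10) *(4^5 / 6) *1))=364797 / 182886400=0.00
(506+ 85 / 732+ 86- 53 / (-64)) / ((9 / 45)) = 34722815 / 11712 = 2964.72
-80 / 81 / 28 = -20 / 567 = -0.04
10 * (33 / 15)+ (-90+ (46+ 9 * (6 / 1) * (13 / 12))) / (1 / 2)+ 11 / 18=929 / 18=51.61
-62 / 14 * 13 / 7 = -403 / 49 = -8.22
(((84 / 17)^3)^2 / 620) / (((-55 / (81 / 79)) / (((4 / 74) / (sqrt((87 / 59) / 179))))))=-4742523426816 * sqrt(918807) / 17442740879881075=-0.26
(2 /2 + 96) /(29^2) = 97 /841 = 0.12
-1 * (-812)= 812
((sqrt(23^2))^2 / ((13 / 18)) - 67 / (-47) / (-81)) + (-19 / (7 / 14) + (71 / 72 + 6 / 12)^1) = 275538193 / 395928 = 695.93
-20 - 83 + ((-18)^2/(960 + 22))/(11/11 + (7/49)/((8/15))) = -3581611/34861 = -102.74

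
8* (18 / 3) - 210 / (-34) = 54.18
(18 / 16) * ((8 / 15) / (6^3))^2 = 1 / 145800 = 0.00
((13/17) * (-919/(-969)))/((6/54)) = 35841/5491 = 6.53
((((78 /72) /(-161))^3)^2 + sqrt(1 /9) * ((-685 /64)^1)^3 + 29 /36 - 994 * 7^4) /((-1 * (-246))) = -9703.26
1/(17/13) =13/17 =0.76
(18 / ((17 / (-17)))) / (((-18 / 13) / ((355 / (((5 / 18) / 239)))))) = 3970746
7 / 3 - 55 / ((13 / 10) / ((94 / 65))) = -29837 / 507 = -58.85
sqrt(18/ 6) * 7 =12.12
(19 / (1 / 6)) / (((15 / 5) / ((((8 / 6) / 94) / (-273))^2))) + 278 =411915671774 / 1481711049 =278.00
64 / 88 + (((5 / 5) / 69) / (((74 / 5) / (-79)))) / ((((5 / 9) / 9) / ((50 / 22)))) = -39709 / 18722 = -2.12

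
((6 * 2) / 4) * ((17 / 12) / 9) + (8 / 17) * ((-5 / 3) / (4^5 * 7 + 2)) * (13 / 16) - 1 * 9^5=-59048.53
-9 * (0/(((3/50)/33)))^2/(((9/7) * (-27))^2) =0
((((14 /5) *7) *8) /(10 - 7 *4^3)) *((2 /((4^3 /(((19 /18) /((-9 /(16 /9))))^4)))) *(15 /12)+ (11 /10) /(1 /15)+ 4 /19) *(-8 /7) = 8034590951166752 /1175189301297441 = 6.84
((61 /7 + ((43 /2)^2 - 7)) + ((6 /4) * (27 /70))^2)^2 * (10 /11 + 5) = 1076591753485573 /845152000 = 1273843.94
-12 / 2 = -6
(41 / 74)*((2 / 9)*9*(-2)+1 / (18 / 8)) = -656 / 333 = -1.97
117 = 117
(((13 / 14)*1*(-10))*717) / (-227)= 46605 / 1589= 29.33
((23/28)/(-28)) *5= -115/784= -0.15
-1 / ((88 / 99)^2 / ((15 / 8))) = -1215 / 512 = -2.37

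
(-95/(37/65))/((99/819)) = -561925/407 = -1380.65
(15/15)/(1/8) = 8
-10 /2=-5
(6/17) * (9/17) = 54/289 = 0.19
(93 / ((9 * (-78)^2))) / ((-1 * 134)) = -31 / 2445768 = -0.00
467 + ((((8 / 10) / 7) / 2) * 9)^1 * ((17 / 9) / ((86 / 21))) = 100456 / 215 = 467.24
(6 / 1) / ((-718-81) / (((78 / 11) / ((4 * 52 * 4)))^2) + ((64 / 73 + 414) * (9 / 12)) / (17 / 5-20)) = -654372 / 1199675513233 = -0.00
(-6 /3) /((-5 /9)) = 18 /5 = 3.60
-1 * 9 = -9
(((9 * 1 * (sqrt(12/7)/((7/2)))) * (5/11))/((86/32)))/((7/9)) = 25920 * sqrt(21)/162239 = 0.73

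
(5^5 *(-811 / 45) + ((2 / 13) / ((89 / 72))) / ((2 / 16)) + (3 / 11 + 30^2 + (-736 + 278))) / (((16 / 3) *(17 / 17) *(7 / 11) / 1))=-400014052 / 24297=-16463.52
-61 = -61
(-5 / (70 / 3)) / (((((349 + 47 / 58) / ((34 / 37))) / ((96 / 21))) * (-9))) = 31552 / 110351871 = 0.00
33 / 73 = 0.45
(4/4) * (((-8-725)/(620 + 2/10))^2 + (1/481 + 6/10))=46228760173/23126963405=2.00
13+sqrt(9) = 16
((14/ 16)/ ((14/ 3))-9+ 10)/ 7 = 19/ 112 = 0.17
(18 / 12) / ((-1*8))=-3 / 16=-0.19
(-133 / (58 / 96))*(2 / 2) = -6384 / 29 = -220.14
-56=-56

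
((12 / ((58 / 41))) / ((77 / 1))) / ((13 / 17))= 4182 / 29029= 0.14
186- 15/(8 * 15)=1487/8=185.88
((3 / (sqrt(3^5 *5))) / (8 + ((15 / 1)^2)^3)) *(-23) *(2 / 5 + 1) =-161 *sqrt(15) / 2562892425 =-0.00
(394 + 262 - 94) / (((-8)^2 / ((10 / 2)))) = 1405 / 32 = 43.91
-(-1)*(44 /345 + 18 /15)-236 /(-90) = 4088 /1035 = 3.95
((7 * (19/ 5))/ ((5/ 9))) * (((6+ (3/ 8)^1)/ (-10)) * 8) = -61047/ 250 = -244.19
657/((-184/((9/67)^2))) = -53217/825976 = -0.06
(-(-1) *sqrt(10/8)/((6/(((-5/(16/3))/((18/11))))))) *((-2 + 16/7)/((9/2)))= -55 *sqrt(5)/18144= -0.01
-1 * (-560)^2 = -313600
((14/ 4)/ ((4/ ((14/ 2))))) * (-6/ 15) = -49/ 20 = -2.45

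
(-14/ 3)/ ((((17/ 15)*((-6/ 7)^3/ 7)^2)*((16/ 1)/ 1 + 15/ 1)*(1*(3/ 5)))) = -1008840175/ 36881568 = -27.35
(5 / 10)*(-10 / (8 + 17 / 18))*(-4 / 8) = 45 / 161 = 0.28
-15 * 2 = -30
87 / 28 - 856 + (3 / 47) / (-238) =-19080925 / 22372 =-852.89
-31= -31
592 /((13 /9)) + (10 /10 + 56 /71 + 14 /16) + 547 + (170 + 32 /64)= 8343993 /7384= 1130.01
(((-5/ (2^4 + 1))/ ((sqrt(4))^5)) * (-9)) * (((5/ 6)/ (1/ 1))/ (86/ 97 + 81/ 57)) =138225/ 4627264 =0.03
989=989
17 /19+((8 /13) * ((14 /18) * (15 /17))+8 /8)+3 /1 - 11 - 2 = -96782 /12597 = -7.68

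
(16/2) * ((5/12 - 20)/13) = -470/39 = -12.05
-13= -13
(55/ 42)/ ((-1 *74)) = -0.02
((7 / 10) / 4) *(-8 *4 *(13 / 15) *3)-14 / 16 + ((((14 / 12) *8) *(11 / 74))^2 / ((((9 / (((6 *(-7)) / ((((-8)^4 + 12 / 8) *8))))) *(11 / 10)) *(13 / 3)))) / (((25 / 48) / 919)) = -24719275637 / 1591051800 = -15.54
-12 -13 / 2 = -37 / 2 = -18.50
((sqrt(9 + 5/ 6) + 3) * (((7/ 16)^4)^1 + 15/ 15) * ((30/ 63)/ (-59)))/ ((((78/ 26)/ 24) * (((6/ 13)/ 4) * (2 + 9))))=-4415905 * sqrt(354)/ 502419456 - 4415905/ 27912192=-0.32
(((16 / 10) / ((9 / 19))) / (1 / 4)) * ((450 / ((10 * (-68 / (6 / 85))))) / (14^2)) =-228 / 70805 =-0.00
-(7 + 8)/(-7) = 15/7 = 2.14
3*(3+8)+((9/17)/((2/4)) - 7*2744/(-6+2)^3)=45449/136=334.18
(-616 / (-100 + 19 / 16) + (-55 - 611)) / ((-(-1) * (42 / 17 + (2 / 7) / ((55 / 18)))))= -200794825 / 780363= -257.31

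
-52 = -52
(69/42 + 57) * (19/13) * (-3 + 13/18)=-639559/3276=-195.23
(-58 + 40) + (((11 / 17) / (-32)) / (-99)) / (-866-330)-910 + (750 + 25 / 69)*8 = 29716657151 / 5855616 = 5074.90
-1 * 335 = -335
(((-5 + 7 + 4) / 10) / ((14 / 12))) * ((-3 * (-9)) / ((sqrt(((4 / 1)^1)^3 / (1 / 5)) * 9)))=27 * sqrt(5) / 700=0.09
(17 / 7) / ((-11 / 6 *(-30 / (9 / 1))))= 153 / 385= 0.40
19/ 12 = 1.58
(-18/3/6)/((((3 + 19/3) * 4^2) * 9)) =-1/1344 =-0.00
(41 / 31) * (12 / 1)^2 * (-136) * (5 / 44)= -1003680 / 341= -2943.34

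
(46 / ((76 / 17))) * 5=1955 / 38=51.45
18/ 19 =0.95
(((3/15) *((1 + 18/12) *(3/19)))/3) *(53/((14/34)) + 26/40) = 18111/5320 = 3.40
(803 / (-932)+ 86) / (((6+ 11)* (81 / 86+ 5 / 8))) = 6824014 / 2134979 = 3.20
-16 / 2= -8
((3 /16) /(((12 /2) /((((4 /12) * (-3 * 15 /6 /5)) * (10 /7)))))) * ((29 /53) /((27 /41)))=-5945 /320544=-0.02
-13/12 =-1.08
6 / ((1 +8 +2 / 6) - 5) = 18 / 13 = 1.38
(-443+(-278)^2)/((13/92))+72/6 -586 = 543223.85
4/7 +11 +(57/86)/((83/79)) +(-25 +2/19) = -12049637/949354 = -12.69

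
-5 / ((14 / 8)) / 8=-5 / 14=-0.36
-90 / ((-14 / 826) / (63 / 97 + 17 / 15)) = 918276 / 97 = 9466.76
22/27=0.81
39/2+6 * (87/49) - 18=1191/98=12.15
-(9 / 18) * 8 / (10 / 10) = -4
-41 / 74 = -0.55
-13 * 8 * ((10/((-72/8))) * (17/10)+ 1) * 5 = 4160/9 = 462.22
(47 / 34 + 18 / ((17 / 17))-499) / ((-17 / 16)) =130456 / 289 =451.40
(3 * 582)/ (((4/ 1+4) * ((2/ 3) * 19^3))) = 0.05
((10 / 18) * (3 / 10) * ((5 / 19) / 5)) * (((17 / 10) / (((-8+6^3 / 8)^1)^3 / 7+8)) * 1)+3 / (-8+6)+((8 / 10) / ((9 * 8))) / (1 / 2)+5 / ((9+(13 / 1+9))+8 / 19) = -229843261 / 174304100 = -1.32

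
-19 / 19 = -1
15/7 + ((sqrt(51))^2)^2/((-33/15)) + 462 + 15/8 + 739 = 14011/616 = 22.75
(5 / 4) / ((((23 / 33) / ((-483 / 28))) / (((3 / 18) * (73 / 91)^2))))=-879285 / 264992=-3.32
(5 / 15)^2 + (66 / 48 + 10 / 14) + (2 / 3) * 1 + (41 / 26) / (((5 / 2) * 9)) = 96221 / 32760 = 2.94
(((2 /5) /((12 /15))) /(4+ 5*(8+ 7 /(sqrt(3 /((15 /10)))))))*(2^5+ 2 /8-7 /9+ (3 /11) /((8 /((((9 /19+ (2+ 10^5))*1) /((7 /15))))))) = 772834193 /6336918-3864170965*sqrt(2) /79664112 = 53.36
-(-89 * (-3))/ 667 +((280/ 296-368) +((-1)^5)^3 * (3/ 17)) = -154236939/ 419543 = -367.63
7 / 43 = 0.16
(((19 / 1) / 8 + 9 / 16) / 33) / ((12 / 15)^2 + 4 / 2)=1175 / 34848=0.03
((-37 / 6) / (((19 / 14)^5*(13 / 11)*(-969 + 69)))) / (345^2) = 27361796 / 2586147672493125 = 0.00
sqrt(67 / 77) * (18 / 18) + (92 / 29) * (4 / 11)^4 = 23552 / 424589 + sqrt(5159) / 77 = 0.99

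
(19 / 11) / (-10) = -19 / 110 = -0.17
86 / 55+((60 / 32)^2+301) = 306.08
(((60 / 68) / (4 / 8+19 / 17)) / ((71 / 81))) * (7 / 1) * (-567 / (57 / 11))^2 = 52153.69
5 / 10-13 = -25 / 2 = -12.50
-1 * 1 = -1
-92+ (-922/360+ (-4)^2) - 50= -23141/180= -128.56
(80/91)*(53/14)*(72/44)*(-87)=-3319920/7007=-473.80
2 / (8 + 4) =1 / 6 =0.17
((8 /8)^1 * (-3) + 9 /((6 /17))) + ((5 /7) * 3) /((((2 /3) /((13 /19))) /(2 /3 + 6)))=9885 /266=37.16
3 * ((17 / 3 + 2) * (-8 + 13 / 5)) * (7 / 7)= -621 / 5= -124.20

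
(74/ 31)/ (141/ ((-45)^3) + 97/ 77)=86538375/ 45612718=1.90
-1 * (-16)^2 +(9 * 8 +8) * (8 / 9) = -1664 / 9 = -184.89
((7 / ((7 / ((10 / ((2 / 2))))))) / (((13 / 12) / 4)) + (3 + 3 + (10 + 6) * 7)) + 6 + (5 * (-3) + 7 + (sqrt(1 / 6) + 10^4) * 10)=100157.01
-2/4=-1/2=-0.50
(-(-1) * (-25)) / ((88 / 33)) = -75 / 8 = -9.38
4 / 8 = 1 / 2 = 0.50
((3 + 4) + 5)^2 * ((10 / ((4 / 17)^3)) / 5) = 44217 / 2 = 22108.50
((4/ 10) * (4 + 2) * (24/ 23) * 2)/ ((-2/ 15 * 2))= -432/ 23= -18.78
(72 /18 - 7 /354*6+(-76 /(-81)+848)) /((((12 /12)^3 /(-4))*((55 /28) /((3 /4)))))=-22823500 /17523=-1302.49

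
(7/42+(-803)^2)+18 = 3868963/6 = 644827.17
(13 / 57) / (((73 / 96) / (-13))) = -5408 / 1387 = -3.90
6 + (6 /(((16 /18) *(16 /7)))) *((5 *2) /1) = 1137 /32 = 35.53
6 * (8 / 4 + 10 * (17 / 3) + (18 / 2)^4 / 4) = 20387 / 2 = 10193.50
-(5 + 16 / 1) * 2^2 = -84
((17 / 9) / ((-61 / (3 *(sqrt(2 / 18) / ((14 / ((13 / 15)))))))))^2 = 48841 / 13291784100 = 0.00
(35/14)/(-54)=-5/108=-0.05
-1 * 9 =-9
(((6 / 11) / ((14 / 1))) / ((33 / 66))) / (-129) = -2 / 3311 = -0.00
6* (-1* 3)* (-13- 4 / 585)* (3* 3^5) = 11093922 / 65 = 170675.72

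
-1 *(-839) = 839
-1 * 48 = -48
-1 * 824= -824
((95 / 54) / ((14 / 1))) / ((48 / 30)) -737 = -4456901 / 6048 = -736.92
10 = 10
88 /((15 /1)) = 88 /15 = 5.87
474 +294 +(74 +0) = 842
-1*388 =-388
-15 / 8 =-1.88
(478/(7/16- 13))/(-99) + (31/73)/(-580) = 323199451/842523660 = 0.38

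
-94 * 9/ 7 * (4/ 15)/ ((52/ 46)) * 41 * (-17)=19871.39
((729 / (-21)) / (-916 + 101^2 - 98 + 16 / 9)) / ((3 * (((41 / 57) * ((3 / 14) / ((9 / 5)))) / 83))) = -20693394 / 16953295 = -1.22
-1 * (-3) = 3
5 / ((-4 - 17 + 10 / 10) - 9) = -5 / 29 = -0.17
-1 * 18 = -18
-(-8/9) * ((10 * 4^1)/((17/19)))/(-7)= -6080/1071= -5.68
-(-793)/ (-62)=-793/ 62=-12.79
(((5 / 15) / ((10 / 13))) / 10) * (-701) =-9113 / 300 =-30.38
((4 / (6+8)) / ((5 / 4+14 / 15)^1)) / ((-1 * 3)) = -40 / 917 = -0.04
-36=-36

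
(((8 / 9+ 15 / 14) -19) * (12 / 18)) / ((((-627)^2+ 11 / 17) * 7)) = -36499 / 8841878892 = -0.00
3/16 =0.19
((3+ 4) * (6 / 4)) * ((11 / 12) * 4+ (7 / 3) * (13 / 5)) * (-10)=-1022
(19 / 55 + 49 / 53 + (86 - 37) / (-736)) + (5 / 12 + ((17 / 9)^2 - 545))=-93808879243 / 173780640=-539.81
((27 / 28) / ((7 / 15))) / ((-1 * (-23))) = 405 / 4508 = 0.09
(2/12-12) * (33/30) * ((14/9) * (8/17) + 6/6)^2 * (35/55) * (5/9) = -34901825/2528172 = -13.81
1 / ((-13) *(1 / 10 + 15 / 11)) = -110 / 2093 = -0.05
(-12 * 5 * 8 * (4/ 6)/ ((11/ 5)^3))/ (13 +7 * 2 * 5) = -40000/ 110473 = -0.36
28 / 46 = 14 / 23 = 0.61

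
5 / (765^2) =1 / 117045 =0.00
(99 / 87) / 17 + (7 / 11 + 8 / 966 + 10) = 28056944 / 2619309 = 10.71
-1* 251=-251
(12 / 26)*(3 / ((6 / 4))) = 12 / 13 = 0.92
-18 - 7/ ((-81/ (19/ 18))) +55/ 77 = -175487/ 10206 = -17.19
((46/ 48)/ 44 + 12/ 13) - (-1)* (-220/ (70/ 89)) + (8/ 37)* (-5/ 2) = -993101119/ 3555552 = -279.31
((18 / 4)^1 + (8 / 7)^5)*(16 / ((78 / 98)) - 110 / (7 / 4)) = -1265238964 / 4588311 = -275.75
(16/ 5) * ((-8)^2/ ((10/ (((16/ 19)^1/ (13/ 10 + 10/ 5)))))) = 16384/ 3135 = 5.23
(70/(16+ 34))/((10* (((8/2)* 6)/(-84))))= -49/100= -0.49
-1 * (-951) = 951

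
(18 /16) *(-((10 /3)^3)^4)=-125000000000 /59049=-2116885.98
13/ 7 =1.86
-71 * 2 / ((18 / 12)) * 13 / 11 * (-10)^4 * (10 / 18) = -184600000 / 297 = -621548.82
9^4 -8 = 6553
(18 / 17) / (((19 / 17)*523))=18 / 9937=0.00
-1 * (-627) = 627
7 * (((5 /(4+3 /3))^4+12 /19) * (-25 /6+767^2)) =765946853 /114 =6718832.04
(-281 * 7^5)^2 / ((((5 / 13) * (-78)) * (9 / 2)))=-22304528136289 / 135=-165218726935.47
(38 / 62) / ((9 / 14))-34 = -9220 / 279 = -33.05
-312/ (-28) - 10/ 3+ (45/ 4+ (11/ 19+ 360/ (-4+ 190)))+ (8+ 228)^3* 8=5202602746241/ 49476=105154069.57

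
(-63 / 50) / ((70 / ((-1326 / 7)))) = 5967 / 1750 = 3.41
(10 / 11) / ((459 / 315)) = 350 / 561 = 0.62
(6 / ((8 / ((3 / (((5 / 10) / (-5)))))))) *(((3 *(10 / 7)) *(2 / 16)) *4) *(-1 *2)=675 / 7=96.43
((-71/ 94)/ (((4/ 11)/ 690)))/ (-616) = 2.33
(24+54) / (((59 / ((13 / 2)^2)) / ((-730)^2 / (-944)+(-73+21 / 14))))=-989302509 / 27848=-35525.08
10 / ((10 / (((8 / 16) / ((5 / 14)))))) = 7 / 5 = 1.40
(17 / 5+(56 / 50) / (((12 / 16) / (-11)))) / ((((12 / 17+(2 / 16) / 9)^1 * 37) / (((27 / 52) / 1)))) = -0.25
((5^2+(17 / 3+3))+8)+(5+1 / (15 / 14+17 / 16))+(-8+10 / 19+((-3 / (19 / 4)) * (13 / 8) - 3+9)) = 64007 / 1434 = 44.64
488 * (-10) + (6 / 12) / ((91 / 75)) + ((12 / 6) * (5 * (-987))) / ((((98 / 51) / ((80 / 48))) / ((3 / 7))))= -10890745 / 1274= -8548.47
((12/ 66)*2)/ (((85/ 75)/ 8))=480/ 187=2.57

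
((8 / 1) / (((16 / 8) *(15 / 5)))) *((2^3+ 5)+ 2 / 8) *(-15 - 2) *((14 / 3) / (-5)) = 12614 / 45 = 280.31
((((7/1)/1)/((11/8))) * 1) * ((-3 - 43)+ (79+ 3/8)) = 1869/11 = 169.91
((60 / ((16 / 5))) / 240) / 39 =5 / 2496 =0.00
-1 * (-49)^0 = -1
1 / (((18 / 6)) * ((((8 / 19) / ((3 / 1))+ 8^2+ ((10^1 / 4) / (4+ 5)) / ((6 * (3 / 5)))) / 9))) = 18468 / 395323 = 0.05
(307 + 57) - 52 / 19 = 6864 / 19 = 361.26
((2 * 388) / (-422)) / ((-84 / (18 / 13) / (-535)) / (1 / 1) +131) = -622740 / 44402207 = -0.01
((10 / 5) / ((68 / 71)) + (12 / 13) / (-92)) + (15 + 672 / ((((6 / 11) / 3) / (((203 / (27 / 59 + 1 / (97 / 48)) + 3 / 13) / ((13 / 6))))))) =3800094301459 / 10440482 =363976.90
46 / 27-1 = 19 / 27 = 0.70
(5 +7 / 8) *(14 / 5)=329 / 20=16.45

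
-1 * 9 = -9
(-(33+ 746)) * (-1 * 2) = 1558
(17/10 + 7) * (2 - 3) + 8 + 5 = 43/10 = 4.30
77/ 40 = 1.92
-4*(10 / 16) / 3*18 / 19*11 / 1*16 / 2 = -1320 / 19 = -69.47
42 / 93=14 / 31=0.45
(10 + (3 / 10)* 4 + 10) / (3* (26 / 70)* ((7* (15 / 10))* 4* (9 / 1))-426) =-53 / 12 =-4.42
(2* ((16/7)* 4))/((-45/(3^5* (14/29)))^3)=-987614208/3048625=-323.95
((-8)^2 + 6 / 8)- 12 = 211 / 4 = 52.75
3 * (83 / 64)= 3.89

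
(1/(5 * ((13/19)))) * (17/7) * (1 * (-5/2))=-1.77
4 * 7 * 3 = 84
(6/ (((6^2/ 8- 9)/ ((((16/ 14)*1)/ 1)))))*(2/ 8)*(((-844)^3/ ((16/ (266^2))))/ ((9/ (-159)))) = -161041737313408/ 9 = -17893526368156.44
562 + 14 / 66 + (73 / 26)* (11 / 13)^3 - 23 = 1019635247 / 1885026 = 540.91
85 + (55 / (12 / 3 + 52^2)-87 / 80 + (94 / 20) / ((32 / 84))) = 65175 / 677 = 96.27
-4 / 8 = -1 / 2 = -0.50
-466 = -466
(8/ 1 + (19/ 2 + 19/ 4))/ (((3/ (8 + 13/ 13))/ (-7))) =-1869/ 4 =-467.25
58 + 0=58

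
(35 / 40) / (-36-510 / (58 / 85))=-203 / 181752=-0.00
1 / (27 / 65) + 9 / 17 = 1348 / 459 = 2.94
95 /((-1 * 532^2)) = -5 /14896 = -0.00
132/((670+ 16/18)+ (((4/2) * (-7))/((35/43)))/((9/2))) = 990/5003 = 0.20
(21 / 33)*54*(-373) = -140994 / 11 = -12817.64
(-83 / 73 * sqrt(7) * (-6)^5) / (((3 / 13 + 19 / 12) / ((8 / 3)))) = 268489728 * sqrt(7) / 20659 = 34384.87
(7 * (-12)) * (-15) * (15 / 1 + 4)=23940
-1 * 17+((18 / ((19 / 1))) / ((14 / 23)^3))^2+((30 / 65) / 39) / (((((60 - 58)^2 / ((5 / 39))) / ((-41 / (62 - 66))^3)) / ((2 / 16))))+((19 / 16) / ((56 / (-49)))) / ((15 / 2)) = 799922178532921 / 1433232720890880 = 0.56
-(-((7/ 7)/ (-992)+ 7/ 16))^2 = -187489/ 984064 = -0.19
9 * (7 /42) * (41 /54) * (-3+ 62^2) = 157481 /36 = 4374.47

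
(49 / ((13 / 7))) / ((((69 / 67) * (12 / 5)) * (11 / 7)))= 804335 / 118404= 6.79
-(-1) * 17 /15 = 17 /15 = 1.13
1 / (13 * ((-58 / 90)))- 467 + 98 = -139158 / 377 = -369.12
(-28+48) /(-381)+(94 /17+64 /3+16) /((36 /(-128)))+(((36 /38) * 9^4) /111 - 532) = -25754122282 /40979979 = -628.46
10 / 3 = 3.33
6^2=36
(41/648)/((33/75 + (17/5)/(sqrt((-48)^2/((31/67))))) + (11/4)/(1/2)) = 36260400/3403937753 - 174250 * sqrt(2077)/91906319331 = 0.01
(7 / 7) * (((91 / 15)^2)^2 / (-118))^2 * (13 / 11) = 61132828589969773 / 392542579687500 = 155.74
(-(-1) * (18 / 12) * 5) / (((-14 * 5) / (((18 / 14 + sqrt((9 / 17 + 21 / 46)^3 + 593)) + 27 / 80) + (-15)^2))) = -380727 / 15680-3 * sqrt(222117631884170) / 17122672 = -26.89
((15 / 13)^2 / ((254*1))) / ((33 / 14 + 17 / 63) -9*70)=-14175 / 1696628687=-0.00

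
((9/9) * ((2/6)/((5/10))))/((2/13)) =13/3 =4.33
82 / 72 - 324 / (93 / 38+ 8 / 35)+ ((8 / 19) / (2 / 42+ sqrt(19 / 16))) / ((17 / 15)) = -41515802293729 / 346094826876+ 211680 * sqrt(19) / 2701249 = -119.61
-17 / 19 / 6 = -17 / 114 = -0.15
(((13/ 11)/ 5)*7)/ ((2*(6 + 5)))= 91/ 1210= 0.08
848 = 848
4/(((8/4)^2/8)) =8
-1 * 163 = -163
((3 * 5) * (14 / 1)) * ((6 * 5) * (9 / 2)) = 28350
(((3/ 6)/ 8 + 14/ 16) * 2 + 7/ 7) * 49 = 1127/ 8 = 140.88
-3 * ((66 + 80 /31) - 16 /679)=-4329174 /21049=-205.67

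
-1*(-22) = 22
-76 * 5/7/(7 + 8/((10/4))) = -1900/357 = -5.32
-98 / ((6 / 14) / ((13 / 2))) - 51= -4612 / 3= -1537.33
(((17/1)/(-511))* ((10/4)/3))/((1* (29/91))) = -1105/12702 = -0.09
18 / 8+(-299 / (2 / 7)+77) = -3869 / 4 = -967.25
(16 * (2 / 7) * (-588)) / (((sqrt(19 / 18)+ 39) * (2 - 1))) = -1886976 / 27359+ 8064 * sqrt(38) / 27359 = -67.15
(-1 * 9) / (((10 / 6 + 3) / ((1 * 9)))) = -243 / 14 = -17.36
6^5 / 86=3888 / 43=90.42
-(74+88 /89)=-74.99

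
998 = 998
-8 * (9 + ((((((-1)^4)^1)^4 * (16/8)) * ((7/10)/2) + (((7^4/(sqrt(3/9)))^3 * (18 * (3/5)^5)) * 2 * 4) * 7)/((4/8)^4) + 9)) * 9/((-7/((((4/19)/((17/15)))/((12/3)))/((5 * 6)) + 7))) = 23772888/11305 + 3785433069113091099648 * sqrt(3)/1009375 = 6495665539920629.81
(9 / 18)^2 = 1 / 4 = 0.25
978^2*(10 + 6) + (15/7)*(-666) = 107116218/7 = 15302316.86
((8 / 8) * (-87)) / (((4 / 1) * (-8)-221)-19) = 87 / 272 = 0.32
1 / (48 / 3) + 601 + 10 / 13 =125181 / 208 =601.83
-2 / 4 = -1 / 2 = -0.50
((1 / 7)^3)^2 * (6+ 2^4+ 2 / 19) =60 / 319333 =0.00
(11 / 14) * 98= 77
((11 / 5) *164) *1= 1804 / 5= 360.80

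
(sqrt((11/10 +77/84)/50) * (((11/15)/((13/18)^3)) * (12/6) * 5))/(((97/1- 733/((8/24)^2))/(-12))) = 117612 * sqrt(30)/89253125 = 0.01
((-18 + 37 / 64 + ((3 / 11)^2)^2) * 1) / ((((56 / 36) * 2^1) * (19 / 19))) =-146875779 / 26236672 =-5.60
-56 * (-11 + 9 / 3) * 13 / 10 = 2912 / 5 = 582.40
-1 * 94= -94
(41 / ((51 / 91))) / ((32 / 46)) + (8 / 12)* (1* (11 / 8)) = 86561 / 816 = 106.08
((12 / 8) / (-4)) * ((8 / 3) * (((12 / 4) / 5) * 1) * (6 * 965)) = -3474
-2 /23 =-0.09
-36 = -36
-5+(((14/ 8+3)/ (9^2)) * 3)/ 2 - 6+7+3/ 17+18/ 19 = -194527/ 69768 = -2.79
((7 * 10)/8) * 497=4348.75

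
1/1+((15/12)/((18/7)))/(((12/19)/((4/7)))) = 311/216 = 1.44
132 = 132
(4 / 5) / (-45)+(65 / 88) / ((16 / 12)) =42467 / 79200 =0.54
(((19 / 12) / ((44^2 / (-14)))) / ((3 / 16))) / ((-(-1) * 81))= -133 / 176418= -0.00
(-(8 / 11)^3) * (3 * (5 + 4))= -13824 / 1331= -10.39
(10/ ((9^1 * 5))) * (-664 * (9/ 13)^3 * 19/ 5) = -2043792/ 10985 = -186.05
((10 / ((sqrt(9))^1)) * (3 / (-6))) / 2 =-5 / 6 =-0.83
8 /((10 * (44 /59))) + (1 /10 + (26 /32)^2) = 25807 /14080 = 1.83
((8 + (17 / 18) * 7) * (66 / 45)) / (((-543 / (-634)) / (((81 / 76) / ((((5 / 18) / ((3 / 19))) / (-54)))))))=-1337104098 / 1633525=-818.54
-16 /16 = -1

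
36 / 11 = 3.27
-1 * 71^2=-5041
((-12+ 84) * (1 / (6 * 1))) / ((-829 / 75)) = -900 / 829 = -1.09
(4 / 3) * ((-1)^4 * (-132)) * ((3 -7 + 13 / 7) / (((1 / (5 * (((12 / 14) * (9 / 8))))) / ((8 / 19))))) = 712800 / 931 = 765.63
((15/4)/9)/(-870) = -1/2088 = -0.00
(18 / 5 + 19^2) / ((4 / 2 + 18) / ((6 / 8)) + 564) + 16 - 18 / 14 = 950863 / 62020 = 15.33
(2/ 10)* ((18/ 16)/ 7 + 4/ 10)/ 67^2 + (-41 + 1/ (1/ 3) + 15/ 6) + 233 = 1241208657/ 6284600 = 197.50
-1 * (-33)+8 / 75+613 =48458 / 75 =646.11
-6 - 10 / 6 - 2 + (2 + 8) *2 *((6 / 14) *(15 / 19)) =-2.90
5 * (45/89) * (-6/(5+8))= -1350/1157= -1.17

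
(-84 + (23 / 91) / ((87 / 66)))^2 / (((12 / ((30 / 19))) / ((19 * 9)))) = 1100613800250 / 6964321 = 158036.05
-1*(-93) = 93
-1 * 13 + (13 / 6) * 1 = -10.83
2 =2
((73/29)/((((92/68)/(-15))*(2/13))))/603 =-80665/268134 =-0.30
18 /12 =3 /2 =1.50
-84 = -84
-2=-2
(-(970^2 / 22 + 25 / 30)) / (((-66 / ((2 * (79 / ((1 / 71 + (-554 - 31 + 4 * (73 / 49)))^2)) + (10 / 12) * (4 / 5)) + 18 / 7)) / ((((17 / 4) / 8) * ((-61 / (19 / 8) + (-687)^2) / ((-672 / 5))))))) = -14137234456082465541994177075 / 3611077536301928275968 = -3914962.86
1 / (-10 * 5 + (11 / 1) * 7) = 1 / 27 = 0.04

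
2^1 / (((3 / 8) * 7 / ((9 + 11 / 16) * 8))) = 1240 / 21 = 59.05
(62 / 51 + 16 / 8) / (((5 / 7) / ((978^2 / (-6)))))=-717675.58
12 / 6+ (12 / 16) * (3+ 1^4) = 5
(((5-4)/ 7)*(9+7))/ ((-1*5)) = -16/ 35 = -0.46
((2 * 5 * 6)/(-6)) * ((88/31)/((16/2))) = -110/31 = -3.55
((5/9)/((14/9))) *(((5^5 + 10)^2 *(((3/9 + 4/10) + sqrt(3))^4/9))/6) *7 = 382470836 *sqrt(3)/81 + 10486890799/1215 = 16809691.03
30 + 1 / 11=331 / 11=30.09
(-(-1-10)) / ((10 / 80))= 88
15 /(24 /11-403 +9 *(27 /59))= -9735 /257458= -0.04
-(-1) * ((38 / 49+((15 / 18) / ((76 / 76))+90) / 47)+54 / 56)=101491 / 27636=3.67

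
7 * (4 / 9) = 28 / 9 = 3.11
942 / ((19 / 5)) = 247.89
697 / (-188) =-697 / 188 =-3.71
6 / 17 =0.35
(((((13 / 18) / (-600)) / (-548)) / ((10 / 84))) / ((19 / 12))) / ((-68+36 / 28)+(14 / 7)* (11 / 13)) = -8281 / 46205853000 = -0.00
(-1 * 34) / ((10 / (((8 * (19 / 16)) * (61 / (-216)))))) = 19703 / 2160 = 9.12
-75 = -75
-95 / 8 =-11.88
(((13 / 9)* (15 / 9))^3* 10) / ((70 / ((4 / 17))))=0.47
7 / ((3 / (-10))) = -70 / 3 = -23.33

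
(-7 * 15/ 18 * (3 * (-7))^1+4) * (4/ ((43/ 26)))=13156/ 43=305.95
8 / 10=4 / 5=0.80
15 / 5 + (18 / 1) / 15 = 21 / 5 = 4.20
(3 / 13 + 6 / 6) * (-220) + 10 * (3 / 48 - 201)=-237135 / 104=-2280.14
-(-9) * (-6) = -54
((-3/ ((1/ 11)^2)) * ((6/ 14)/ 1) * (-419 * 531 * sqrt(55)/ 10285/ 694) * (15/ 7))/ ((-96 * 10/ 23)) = -46055223 * sqrt(55)/ 184992640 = -1.85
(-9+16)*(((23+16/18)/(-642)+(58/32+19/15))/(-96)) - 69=-1535860279/22187520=-69.22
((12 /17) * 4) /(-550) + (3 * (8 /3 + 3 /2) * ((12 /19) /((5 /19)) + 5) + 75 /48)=7035491 /74800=94.06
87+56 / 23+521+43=15029 / 23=653.43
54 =54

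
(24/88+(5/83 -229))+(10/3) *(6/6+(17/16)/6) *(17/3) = -81420571/394416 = -206.43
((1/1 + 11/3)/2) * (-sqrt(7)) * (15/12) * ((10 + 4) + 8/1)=-385 * sqrt(7)/6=-169.77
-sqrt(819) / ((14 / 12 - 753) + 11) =18* sqrt(91) / 4445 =0.04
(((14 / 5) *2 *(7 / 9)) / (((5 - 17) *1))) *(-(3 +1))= 196 / 135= 1.45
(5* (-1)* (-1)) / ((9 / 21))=35 / 3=11.67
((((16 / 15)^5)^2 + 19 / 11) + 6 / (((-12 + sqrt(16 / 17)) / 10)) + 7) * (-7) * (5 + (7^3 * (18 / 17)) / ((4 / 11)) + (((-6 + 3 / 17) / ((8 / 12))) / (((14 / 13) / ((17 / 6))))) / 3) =-5120954846310319897511 / 131125685625000000 + 14223945 * sqrt(17) / 20672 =-36216.77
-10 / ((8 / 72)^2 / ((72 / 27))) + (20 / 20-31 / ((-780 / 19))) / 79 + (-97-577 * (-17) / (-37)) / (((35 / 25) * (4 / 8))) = -6104026547 / 2279940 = -2677.28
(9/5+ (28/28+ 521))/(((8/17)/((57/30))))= 845937/400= 2114.84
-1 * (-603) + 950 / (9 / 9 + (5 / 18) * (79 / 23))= 881127 / 809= 1089.16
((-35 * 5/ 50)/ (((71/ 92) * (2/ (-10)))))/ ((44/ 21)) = 16905/ 1562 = 10.82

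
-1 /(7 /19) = -19 /7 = -2.71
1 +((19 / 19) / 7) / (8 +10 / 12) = 1.02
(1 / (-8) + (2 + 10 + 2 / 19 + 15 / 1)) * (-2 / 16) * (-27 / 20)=110727 / 24320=4.55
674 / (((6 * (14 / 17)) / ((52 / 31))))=148954 / 651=228.81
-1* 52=-52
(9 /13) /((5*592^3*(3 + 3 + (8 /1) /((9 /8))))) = 81 /1591330856960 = 0.00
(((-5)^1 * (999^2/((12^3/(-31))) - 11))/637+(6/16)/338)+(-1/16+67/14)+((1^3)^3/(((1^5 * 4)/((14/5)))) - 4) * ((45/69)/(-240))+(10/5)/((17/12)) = 152065738177/1036118720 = 146.76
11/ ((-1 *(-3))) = 11/ 3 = 3.67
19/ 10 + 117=1189/ 10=118.90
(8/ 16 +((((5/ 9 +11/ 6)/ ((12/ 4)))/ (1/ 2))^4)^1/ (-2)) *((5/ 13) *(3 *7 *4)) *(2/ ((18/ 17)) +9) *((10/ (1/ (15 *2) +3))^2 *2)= -8084608000000/ 389191959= -20772.80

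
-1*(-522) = 522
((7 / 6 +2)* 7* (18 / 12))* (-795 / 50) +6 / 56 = -147999 / 280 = -528.57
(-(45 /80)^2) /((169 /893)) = -72333 /43264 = -1.67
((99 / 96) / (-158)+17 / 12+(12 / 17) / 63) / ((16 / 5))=12827575 / 28879872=0.44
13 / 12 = 1.08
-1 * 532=-532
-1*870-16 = -886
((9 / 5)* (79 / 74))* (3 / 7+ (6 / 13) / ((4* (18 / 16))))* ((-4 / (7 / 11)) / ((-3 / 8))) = 403216 / 23569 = 17.11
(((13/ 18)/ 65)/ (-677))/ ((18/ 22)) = -11/ 548370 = -0.00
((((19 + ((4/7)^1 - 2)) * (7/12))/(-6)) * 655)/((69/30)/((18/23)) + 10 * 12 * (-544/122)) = 24572325/11685862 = 2.10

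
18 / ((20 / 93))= 837 / 10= 83.70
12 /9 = 1.33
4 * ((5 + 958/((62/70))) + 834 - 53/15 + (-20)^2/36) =10759304/1395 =7712.76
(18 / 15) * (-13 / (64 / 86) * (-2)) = 1677 / 40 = 41.92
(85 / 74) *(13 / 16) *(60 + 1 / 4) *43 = 11451115 / 4736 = 2417.89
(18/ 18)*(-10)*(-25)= 250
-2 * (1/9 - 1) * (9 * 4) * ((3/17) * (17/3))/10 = 32/5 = 6.40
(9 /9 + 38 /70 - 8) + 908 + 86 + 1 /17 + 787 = 1774.60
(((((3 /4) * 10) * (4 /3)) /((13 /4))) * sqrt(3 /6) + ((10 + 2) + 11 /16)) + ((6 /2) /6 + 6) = 20 * sqrt(2) /13 + 307 /16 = 21.36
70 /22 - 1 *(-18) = 233 /11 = 21.18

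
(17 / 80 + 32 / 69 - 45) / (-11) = 244667 / 60720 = 4.03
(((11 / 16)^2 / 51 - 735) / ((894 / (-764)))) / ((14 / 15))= 9164217245 / 13617408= 672.98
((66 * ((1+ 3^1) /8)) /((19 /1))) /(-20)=-33 /380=-0.09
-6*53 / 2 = -159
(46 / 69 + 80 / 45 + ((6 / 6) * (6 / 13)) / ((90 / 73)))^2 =2719201 / 342225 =7.95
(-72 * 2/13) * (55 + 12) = -9648/13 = -742.15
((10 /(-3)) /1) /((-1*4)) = 5 /6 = 0.83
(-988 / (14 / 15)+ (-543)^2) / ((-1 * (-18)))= 685511 / 42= 16321.69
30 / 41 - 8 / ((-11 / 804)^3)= 170467696122 / 54571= 3123778.13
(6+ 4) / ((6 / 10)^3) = 1250 / 27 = 46.30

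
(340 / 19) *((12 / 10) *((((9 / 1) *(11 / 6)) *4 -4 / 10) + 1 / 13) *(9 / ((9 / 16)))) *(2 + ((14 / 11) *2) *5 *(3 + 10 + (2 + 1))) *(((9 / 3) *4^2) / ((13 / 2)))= 465507606528 / 13585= 34266294.19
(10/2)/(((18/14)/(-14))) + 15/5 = -463/9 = -51.44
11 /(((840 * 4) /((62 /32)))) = 341 /53760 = 0.01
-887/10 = -88.70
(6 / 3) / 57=2 / 57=0.04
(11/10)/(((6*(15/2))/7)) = 77/450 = 0.17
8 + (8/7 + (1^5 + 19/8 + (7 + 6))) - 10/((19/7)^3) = 9609431/384104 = 25.02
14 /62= 0.23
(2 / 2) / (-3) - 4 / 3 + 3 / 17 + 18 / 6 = 77 / 51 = 1.51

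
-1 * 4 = -4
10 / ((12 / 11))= 55 / 6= 9.17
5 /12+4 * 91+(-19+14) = 4313 /12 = 359.42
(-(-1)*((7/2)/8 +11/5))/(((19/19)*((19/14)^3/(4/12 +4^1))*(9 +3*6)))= 940849/5555790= 0.17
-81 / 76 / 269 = -81 / 20444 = -0.00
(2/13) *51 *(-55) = -5610/13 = -431.54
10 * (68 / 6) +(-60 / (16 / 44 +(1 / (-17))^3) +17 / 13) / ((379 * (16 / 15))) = 174851160715 / 1548339312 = 112.93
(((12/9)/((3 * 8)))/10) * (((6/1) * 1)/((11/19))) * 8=76/165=0.46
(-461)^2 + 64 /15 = 3187879 /15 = 212525.27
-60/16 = -15/4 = -3.75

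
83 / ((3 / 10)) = 276.67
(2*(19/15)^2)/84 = 0.04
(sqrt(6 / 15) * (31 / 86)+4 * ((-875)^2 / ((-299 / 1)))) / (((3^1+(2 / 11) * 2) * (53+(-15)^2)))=-16843750 / 1537757+341 * sqrt(10) / 4422980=-10.95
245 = 245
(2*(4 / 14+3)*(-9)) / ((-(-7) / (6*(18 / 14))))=-22356 / 343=-65.18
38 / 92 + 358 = 16487 / 46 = 358.41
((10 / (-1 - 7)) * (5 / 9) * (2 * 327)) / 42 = -2725 / 252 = -10.81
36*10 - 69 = 291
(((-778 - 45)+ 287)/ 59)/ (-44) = 134/ 649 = 0.21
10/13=0.77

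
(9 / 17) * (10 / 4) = 45 / 34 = 1.32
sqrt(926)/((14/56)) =4 * sqrt(926) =121.72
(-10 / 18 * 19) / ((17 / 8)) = -760 / 153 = -4.97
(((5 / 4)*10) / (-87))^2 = 625 / 30276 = 0.02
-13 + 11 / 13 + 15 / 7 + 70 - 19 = 3730 / 91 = 40.99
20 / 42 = 10 / 21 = 0.48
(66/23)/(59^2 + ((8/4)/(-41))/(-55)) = 0.00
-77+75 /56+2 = -4125 /56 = -73.66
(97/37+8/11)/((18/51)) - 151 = -345571/2442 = -141.51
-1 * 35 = -35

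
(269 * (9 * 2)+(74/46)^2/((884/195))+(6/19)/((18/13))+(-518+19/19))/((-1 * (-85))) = 8869635431/174284340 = 50.89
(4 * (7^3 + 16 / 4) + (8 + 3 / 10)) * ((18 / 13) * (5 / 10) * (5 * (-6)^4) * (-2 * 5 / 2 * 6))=-2442966480 / 13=-187920498.46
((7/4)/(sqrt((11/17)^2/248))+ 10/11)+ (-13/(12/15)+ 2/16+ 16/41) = -53491/3608+ 119 * sqrt(62)/22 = 27.77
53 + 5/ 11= 588/ 11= 53.45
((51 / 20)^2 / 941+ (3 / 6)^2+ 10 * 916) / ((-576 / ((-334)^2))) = -96159060430189 / 54201600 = -1774100.03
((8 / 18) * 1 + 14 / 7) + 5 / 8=221 / 72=3.07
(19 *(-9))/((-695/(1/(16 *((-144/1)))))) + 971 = 971.00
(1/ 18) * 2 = 1/ 9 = 0.11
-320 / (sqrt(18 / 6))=-320 *sqrt(3) / 3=-184.75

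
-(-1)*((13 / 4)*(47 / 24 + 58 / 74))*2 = 31655 / 1776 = 17.82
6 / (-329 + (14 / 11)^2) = -0.02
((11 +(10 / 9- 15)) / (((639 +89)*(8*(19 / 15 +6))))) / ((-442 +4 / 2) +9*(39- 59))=1 / 9082752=0.00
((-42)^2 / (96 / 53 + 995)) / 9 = 10388 / 52831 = 0.20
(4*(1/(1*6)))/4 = 1/6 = 0.17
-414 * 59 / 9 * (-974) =2643436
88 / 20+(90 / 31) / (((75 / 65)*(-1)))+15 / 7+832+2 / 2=908174 / 1085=837.03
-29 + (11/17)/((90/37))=-43963/1530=-28.73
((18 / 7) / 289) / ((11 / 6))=108 / 22253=0.00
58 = 58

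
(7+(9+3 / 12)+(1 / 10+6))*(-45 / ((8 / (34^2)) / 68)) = -19764999 / 2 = -9882499.50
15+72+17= 104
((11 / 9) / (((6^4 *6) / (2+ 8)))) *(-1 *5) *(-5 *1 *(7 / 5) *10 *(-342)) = -182875 / 972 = -188.14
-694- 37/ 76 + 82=-46549/ 76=-612.49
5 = 5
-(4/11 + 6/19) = -142/209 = -0.68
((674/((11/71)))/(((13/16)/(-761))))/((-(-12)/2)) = -291335152/429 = -679102.92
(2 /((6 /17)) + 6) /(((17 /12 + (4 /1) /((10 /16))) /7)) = 700 /67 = 10.45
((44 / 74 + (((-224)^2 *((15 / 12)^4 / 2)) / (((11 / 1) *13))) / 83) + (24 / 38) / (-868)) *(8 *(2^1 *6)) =1000225997280 / 1810627819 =552.42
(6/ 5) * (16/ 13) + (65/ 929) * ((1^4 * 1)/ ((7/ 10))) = 666538/ 422695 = 1.58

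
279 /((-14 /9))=-2511 /14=-179.36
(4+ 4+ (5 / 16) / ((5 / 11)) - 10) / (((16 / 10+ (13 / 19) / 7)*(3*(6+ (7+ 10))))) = -4655 / 415472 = -0.01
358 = 358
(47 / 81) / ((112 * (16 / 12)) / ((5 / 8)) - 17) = 235 / 89883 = 0.00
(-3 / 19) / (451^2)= -3 / 3864619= -0.00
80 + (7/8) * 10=355/4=88.75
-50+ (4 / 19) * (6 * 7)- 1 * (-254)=4044 / 19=212.84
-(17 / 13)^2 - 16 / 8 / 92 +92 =701745 / 7774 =90.27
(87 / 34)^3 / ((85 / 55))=7243533 / 668168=10.84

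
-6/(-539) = 6/539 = 0.01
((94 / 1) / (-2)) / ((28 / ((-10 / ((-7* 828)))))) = -235 / 81144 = -0.00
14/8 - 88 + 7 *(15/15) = -317/4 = -79.25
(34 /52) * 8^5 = 278528 /13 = 21425.23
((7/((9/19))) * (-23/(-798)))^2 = 529/2916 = 0.18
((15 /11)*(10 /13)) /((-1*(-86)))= 75 /6149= 0.01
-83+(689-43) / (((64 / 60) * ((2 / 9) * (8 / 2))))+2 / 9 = 344765 / 576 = 598.55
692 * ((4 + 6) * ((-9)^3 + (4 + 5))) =-4982400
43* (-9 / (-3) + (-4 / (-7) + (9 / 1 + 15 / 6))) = 9073 / 14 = 648.07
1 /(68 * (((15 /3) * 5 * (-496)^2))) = 1 /418227200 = 0.00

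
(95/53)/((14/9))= 855/742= 1.15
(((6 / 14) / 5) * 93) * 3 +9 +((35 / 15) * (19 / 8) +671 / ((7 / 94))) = 9049.03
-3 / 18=-1 / 6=-0.17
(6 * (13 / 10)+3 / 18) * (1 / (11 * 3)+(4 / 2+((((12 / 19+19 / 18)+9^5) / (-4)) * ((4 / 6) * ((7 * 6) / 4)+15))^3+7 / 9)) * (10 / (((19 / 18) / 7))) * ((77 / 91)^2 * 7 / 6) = -1194998167692458179209807305119 / 79043335488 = -15118265952654254711.22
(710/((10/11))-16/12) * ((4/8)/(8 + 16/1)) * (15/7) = 11695/336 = 34.81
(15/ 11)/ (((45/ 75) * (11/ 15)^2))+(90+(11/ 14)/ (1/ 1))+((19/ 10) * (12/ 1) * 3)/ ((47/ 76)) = 900390913/ 4378990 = 205.62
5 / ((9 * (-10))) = -1 / 18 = -0.06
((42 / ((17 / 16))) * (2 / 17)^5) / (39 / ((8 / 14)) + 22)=86016 / 8713662409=0.00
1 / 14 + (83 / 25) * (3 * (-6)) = -20891 / 350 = -59.69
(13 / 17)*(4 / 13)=4 / 17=0.24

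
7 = 7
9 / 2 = 4.50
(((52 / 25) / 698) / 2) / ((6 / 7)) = 0.00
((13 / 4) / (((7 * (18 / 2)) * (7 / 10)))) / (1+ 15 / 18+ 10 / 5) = 65 / 3381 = 0.02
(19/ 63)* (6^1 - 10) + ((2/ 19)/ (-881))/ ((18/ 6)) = -1272206/ 1054557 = -1.21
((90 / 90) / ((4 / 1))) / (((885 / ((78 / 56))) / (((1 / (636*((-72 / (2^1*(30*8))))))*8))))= -0.00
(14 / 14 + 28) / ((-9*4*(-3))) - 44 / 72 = -37 / 108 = -0.34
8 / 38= 4 / 19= 0.21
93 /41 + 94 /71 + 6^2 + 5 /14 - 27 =527739 /40754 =12.95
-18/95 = -0.19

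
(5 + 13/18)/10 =0.57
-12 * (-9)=108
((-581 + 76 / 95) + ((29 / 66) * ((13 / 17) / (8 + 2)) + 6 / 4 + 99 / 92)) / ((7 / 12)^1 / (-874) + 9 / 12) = -5664012328 / 7348165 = -770.81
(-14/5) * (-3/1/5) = 42/25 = 1.68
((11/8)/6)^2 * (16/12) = 121/1728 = 0.07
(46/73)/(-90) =-23/3285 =-0.01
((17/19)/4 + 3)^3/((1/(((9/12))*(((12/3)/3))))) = 14706125/438976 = 33.50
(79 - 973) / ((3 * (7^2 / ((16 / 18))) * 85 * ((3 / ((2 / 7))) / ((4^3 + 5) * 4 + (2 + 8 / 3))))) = -4014656 / 2361555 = -1.70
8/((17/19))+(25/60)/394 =718741/80376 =8.94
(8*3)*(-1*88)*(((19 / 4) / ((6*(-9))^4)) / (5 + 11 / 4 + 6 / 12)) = -76 / 531441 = -0.00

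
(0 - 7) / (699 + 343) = -7 / 1042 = -0.01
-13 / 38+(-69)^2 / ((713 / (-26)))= -204919 / 1178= -173.96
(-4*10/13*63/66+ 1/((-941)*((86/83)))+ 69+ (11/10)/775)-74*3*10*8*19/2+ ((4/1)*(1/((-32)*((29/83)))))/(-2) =-1754606872391518007/10403603782000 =-168653.76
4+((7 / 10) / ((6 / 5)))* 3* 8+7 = 25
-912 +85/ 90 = -16399/ 18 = -911.06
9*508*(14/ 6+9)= 51816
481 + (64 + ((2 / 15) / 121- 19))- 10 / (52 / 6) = 12383771 / 23595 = 524.85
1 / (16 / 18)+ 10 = 89 / 8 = 11.12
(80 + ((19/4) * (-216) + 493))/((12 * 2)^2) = -151/192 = -0.79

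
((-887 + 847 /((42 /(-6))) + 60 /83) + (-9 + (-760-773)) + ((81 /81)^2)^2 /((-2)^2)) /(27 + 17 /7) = -5923939 /68392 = -86.62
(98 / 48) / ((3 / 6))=49 / 12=4.08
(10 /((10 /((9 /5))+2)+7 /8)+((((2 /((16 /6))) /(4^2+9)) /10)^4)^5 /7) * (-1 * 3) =-15120000000000000000000000000000000000000000000000006349434394221 /4249000000000000000000000000000000000000000000000000000000000000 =-3.56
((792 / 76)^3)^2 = 60254729561664 / 47045881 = 1280765.25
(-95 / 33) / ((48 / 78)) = -1235 / 264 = -4.68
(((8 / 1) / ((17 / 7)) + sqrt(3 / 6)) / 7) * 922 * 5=2305 * sqrt(2) / 7 + 36880 / 17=2635.09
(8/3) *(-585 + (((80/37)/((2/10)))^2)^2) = 196028926520/5622483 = 34865.19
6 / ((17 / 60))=360 / 17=21.18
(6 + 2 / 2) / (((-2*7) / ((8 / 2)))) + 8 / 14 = -10 / 7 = -1.43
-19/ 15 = -1.27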